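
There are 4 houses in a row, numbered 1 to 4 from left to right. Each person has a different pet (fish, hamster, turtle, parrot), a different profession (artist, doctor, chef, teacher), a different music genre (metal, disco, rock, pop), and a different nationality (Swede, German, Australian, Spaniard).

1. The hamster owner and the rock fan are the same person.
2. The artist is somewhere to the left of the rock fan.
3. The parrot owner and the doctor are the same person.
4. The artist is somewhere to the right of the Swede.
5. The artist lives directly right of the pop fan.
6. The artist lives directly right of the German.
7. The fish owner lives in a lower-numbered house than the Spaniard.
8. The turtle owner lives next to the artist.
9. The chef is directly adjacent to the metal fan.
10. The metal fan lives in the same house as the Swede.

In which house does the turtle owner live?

The hamster owner is narrowed to house 3 or 4; consider each.
Placing it in house 3 leads to a contradiction, so it's in house 4.
Clue 1: the rock fan is in house 4.
House 3 music genre: only disco fits.
So house 4 gets teacher for profession.
The artist is narrowed to house 2 or 3; consider each.
Placing it in house 2 leads to a contradiction, so it's in house 3.
The pop fan is in house 2 (clue 5).
By clue 6, the German is in house 2.
Clue 8 places the turtle owner in house 2.
House 1's music genre must be metal (nothing else left).
Clue 3: the parrot owner is in house 1.
By clue 3, the doctor is in house 1.
By clue 9, the chef is in house 2.
So house 3 gets fish for pet.
House 1 nationality: only Swede fits.
By clue 7, the Spaniard is in house 4.
That leaves Australian as the nationality for house 3.
So: house 1 = parrot/doctor/metal/Swede, house 2 = turtle/chef/pop/German, house 3 = fish/artist/disco/Australian, house 4 = hamster/teacher/rock/Spaniard.

2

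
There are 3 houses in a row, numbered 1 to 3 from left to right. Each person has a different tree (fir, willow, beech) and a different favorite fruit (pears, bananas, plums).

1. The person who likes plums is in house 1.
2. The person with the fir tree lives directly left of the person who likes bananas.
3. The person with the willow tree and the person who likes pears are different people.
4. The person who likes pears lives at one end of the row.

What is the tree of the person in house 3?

From clue 1, the person who likes plums must be in house 1.
House 2 favorite fruit: only bananas fits.
So house 3 gets pears for favorite fruit.
Clue 2: the person with the fir tree is in house 1.
The only tree still possible for house 2 is willow.
The only tree still possible for house 3 is beech.
So: house 1 = fir/plums, house 2 = willow/bananas, house 3 = beech/pears.

beech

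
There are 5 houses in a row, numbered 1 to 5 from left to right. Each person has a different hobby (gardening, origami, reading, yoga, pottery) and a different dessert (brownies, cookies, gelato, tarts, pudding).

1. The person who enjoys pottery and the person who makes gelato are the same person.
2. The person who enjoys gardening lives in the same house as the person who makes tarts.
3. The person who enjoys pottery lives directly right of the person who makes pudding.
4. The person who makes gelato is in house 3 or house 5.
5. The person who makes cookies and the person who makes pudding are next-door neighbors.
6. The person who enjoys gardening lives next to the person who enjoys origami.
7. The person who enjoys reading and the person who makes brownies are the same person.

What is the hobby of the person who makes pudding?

yoga

The person who enjoys pottery is narrowed to house 3 or 5; consider each.
Placing it in house 3 leads to a contradiction, so it's in house 5.
Clue 1: the person who makes gelato is in house 5.
The person who makes pudding is in house 4 (clue 3).
That leaves cookies as the dessert for house 3.
So house 4 gets yoga for hobby.
So house 3 gets origami for hobby.
The person who enjoys gardening is in house 2 (clue 6).
House 1 hobby: only reading fits.
Clue 2: the person who makes tarts is in house 2.
From clue 7, the person who makes brownies must be in house 1.
So: house 1 = reading/brownies, house 2 = gardening/tarts, house 3 = origami/cookies, house 4 = yoga/pudding, house 5 = pottery/gelato.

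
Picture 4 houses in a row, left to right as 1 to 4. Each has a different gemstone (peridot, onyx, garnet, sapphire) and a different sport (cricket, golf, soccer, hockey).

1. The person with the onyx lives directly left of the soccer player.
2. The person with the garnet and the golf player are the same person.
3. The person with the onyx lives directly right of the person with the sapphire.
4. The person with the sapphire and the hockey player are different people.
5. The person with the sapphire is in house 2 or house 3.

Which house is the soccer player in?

4

The person with the sapphire is in house 2 (clue 5).
The soccer player is in house 4 (clue 1).
House 3's gemstone must be onyx (nothing else left).
House 2 sport: only cricket fits.
The person with the garnet is in house 1 (clue 2).
The golf player is in house 1 (clue 2).
That leaves peridot as the gemstone for house 4.
House 3 sport: only hockey fits.
So: house 1 = garnet/golf, house 2 = sapphire/cricket, house 3 = onyx/hockey, house 4 = peridot/soccer.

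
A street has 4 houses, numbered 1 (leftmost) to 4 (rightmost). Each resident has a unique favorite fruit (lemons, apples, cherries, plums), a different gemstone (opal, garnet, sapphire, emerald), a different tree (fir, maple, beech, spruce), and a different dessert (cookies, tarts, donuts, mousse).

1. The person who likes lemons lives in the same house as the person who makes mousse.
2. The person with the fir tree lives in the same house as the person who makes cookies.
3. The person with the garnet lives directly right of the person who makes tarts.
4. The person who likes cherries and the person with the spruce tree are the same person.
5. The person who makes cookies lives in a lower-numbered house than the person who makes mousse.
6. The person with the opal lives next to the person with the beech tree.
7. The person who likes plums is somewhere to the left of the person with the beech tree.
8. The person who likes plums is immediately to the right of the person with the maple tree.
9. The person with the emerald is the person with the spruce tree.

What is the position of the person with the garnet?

2

The person who likes plums is narrowed to house 2 or 3; consider each.
Placing it in house 2 leads to a contradiction, so it's in house 3.
From clue 7, the person with the beech tree must be in house 4.
By clue 8, the person with the maple tree is in house 2.
The person who likes cherries is in house 1 (clue 4).
By clue 4, the person with the spruce tree is in house 1.
Clue 6 places the person with the opal in house 3.
Clue 9: the person with the emerald is in house 1.
House 3's tree must be fir (nothing else left).
From clue 2, the person who makes cookies must be in house 3.
Clue 5 places the person who makes mousse in house 4.
So house 1 gets tarts for dessert.
House 2 dessert: only donuts fits.
Clue 1 places the person who likes lemons in house 4.
Clue 3 places the person with the garnet in house 2.
House 2 favorite fruit: only apples fits.
That leaves sapphire as the gemstone for house 4.
So: house 1 = cherries/emerald/spruce/tarts, house 2 = apples/garnet/maple/donuts, house 3 = plums/opal/fir/cookies, house 4 = lemons/sapphire/beech/mousse.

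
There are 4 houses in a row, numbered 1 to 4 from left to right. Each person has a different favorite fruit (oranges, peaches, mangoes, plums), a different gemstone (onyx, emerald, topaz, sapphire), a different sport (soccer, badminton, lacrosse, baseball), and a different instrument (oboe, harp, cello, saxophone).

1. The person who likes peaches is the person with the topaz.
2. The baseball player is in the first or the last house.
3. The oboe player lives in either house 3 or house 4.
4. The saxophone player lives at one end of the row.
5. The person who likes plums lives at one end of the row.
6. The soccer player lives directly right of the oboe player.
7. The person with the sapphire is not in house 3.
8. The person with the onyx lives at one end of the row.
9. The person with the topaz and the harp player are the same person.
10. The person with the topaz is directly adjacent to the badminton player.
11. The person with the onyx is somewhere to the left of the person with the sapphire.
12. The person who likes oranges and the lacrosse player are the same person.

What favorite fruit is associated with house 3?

From clue 6, the soccer player must be in house 4.
By clue 6, the oboe player is in house 3.
By clue 11, the person with the onyx is in house 1.
That leaves baseball as the sport for house 1.
By clue 10, the badminton player is in house 3.
That leaves emerald as the gemstone for house 3.
House 2 sport: only lacrosse fits.
The person who likes oranges is in house 2 (clue 12).
That leaves plums as the favorite fruit for house 1.
So house 3 gets mangoes for favorite fruit.
So house 4 gets peaches for favorite fruit.
Clue 1 places the person with the topaz in house 4.
From clue 9, the harp player must be in house 4.
House 2 gemstone: only sapphire fits.
The only instrument still possible for house 1 is saxophone.
So house 2 gets cello for instrument.
So: house 1 = plums/onyx/baseball/saxophone, house 2 = oranges/sapphire/lacrosse/cello, house 3 = mangoes/emerald/badminton/oboe, house 4 = peaches/topaz/soccer/harp.

mangoes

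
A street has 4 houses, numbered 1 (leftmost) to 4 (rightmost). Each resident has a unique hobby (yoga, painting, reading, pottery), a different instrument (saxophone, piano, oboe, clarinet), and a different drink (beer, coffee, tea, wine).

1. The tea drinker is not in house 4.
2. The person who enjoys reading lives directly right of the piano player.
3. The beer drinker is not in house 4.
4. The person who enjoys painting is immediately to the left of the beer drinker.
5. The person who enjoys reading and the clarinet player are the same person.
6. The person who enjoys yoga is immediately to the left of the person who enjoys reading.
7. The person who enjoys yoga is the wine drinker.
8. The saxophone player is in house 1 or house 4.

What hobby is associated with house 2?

House 4's drink must be coffee (nothing else left).
The person who enjoys painting is narrowed to house 1 or 2; consider each.
Placing it in house 2 leads to a contradiction, so it's in house 1.
Clue 4 places the beer drinker in house 2.
Clue 7 places the person who enjoys yoga in house 3.
From clue 7, the wine drinker must be in house 3.
House 2's hobby must be pottery (nothing else left).
That leaves reading as the hobby for house 4.
The only drink still possible for house 1 is tea.
From clue 2, the piano player must be in house 3.
Clue 5: the clarinet player is in house 4.
House 2 instrument: only oboe fits.
That leaves saxophone as the instrument for house 1.
So: house 1 = painting/saxophone/tea, house 2 = pottery/oboe/beer, house 3 = yoga/piano/wine, house 4 = reading/clarinet/coffee.

pottery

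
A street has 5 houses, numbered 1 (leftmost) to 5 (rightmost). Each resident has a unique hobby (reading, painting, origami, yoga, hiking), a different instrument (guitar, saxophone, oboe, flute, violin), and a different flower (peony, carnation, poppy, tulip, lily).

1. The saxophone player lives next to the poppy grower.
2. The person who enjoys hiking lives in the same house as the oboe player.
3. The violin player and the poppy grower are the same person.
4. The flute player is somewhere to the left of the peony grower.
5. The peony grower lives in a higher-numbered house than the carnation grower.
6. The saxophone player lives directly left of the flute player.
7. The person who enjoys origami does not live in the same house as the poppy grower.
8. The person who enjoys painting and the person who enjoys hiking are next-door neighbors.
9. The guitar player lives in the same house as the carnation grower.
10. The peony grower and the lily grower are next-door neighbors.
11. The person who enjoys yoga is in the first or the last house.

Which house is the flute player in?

House 5 instrument: only oboe fits.
By clue 2, the person who enjoys hiking is in house 5.
The person who enjoys painting is in house 4 (clue 8).
That leaves yoga as the hobby for house 1.
The person who enjoys origami is narrowed to house 2 or 3; consider each.
Placing it in house 2 leads to a contradiction, so it's in house 3.
House 2's hobby must be reading (nothing else left).
The flute player is narrowed to house 2 or 3 or 4; consider each.
Placing it in house 2 and house 3 leads to a contradiction, so it's in house 4.
The peony grower is in house 5 (clue 4).
By clue 6, the saxophone player is in house 3.
Clue 10: the lily grower is in house 4.
The poppy grower is in house 2 (clue 1).
The violin player is in house 2 (clue 3).
House 1 instrument: only guitar fits.
That leaves tulip as the flower for house 3.
So house 1 gets carnation for flower.
So: house 1 = yoga/guitar/carnation, house 2 = reading/violin/poppy, house 3 = origami/saxophone/tulip, house 4 = painting/flute/lily, house 5 = hiking/oboe/peony.

4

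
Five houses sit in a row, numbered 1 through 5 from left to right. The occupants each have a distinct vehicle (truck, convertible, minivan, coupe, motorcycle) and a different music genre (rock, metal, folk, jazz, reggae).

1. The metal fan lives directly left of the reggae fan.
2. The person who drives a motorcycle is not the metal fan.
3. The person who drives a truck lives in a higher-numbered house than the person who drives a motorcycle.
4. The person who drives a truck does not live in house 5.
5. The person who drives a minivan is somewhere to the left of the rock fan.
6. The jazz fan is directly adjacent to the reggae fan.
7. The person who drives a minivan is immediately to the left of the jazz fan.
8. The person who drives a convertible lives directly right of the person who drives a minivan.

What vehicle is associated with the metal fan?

The person who drives a motorcycle is narrowed to house 1 or 2 or 3; consider each.
Placing it in house 2 and house 3 leads to a contradiction, so it's in house 1.
House 1's music genre must be folk (nothing else left).
So house 2 gets metal for music genre.
By clue 1, the reggae fan is in house 3.
Clue 6: the jazz fan is in house 4.
The person who drives a minivan is in house 3 (clue 7).
From clue 8, the person who drives a convertible must be in house 4.
So house 5 gets coupe for vehicle.
House 5's music genre must be rock (nothing else left).
House 2 vehicle: only truck fits.
So: house 1 = motorcycle/folk, house 2 = truck/metal, house 3 = minivan/reggae, house 4 = convertible/jazz, house 5 = coupe/rock.

truck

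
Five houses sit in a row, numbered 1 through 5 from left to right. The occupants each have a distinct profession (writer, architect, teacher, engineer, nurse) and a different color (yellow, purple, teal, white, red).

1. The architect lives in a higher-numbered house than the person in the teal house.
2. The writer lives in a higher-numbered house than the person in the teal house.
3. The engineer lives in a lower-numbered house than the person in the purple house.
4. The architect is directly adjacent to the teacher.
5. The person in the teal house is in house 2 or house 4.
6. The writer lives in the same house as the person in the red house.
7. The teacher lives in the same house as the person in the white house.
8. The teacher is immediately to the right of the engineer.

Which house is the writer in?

5

House 1 color: only yellow fits.
The person in the teal house is narrowed to house 2 or 4; consider each.
Placing it in house 4 leads to a contradiction, so it's in house 2.
The only profession still possible for house 1 is nurse.
That leaves engineer as the profession for house 2.
The teacher is in house 3 (clue 8).
The architect is in house 4 (clue 4).
By clue 7, the person in the white house is in house 3.
So house 5 gets writer for profession.
Clue 6: the person in the red house is in house 5.
The only color still possible for house 4 is purple.
So: house 1 = nurse/yellow, house 2 = engineer/teal, house 3 = teacher/white, house 4 = architect/purple, house 5 = writer/red.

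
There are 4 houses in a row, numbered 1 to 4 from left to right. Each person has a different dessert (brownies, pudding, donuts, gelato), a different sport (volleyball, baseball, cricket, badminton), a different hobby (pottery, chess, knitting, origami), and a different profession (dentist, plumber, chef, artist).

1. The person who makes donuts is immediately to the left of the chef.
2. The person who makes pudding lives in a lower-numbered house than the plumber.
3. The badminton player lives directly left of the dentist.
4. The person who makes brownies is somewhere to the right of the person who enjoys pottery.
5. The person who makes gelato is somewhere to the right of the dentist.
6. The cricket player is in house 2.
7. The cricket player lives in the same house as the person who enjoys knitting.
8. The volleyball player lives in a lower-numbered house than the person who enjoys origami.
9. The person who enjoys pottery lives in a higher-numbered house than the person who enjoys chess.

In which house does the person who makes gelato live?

3

The cricket player is in house 2 (clue 6).
Clue 7 places the person who enjoys knitting in house 2.
That leaves baseball as the sport for house 4.
So house 1 gets chess for hobby.
So house 4 gets origami for hobby.
That leaves artist as the profession for house 1.
The badminton player is in house 1 (clue 3).
Clue 3 places the dentist in house 2.
By clue 4, the person who makes brownies is in house 4.
So house 3 gets gelato for dessert.
So house 3 gets volleyball for sport.
The only hobby still possible for house 3 is pottery.
The person who makes donuts is in house 2 (clue 1).
The chef is in house 3 (clue 1).
House 1's dessert must be pudding (nothing else left).
House 4's profession must be plumber (nothing else left).
So: house 1 = pudding/badminton/chess/artist, house 2 = donuts/cricket/knitting/dentist, house 3 = gelato/volleyball/pottery/chef, house 4 = brownies/baseball/origami/plumber.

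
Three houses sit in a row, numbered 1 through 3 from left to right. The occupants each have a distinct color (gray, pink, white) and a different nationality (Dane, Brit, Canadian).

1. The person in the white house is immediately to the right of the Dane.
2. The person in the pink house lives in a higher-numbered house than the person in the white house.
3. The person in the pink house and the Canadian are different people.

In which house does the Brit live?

3

Clue 2: the person in the pink house is in house 3.
The person in the white house is in house 2 (clue 2).
The only color still possible for house 1 is gray.
House 3 nationality: only Brit fits.
By clue 1, the Dane is in house 1.
House 2's nationality must be Canadian (nothing else left).
So: house 1 = gray/Dane, house 2 = white/Canadian, house 3 = pink/Brit.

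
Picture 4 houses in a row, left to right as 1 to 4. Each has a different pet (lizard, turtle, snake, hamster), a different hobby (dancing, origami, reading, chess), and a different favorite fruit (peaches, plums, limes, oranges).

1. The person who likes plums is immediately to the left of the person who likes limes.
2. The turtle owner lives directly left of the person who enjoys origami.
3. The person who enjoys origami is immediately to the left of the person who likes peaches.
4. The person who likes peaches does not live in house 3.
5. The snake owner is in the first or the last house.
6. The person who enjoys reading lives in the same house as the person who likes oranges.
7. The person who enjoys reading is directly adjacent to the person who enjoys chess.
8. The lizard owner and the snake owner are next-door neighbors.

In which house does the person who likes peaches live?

4

The person who likes peaches is in house 4 (clue 4).
From clue 3, the person who enjoys origami must be in house 3.
The turtle owner is in house 2 (clue 2).
So house 4 gets dancing for hobby.
The only favorite fruit still possible for house 3 is limes.
Clue 1 places the person who likes plums in house 2.
Clue 8 places the snake owner in house 4.
House 1's pet must be hamster (nothing else left).
That leaves lizard as the pet for house 3.
So house 1 gets oranges for favorite fruit.
From clue 6, the person who enjoys reading must be in house 1.
By clue 7, the person who enjoys chess is in house 2.
So: house 1 = hamster/reading/oranges, house 2 = turtle/chess/plums, house 3 = lizard/origami/limes, house 4 = snake/dancing/peaches.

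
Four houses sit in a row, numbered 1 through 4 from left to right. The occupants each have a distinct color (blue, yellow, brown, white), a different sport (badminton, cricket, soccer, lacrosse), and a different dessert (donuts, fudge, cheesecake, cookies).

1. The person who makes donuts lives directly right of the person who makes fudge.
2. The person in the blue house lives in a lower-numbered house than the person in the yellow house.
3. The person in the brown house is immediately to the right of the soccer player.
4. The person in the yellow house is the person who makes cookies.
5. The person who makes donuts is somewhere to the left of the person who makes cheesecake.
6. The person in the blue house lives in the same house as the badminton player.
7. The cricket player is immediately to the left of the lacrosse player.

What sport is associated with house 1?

The only sport still possible for house 4 is lacrosse.
House 1 dessert: only fudge fits.
Clue 1 places the person who makes donuts in house 2.
From clue 7, the cricket player must be in house 3.
The person in the blue house is narrowed to house 1 or 2; consider each.
Placing it in house 2 leads to a contradiction, so it's in house 1.
The badminton player is in house 1 (clue 6).
So house 2 gets soccer for sport.
Clue 3: the person in the brown house is in house 3.
House 2 color: only white fits.
So house 4 gets yellow for color.
Clue 4 places the person who makes cookies in house 4.
House 3's dessert must be cheesecake (nothing else left).
So: house 1 = blue/badminton/fudge, house 2 = white/soccer/donuts, house 3 = brown/cricket/cheesecake, house 4 = yellow/lacrosse/cookies.

badminton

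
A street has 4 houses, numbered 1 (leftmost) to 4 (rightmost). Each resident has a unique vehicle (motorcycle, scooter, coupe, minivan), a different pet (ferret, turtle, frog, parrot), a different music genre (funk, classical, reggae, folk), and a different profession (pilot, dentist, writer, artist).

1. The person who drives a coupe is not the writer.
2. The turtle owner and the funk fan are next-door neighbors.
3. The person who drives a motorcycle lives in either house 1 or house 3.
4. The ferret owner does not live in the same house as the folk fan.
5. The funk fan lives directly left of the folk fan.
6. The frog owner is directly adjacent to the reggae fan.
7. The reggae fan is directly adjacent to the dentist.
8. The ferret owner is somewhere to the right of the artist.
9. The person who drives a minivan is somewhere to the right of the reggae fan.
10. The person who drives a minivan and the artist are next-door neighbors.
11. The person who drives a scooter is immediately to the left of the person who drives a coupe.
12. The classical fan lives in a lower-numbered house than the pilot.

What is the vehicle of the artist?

The only music genre still possible for house 4 is folk.
From clue 5, the funk fan must be in house 3.
House 4's vehicle must be coupe (nothing else left).
The person who drives a scooter is in house 3 (clue 11).
House 1 vehicle: only motorcycle fits.
House 2's vehicle must be minivan (nothing else left).
The only profession still possible for house 4 is pilot.
Clue 9 places the reggae fan in house 1.
Clue 10 places the artist in house 1.
That leaves classical as the music genre for house 2.
Clue 6 places the frog owner in house 2.
The dentist is in house 2 (clue 7).
That leaves parrot as the pet for house 1.
That leaves ferret as the pet for house 3.
That leaves turtle as the pet for house 4.
House 3 profession: only writer fits.
So: house 1 = motorcycle/parrot/reggae/artist, house 2 = minivan/frog/classical/dentist, house 3 = scooter/ferret/funk/writer, house 4 = coupe/turtle/folk/pilot.

motorcycle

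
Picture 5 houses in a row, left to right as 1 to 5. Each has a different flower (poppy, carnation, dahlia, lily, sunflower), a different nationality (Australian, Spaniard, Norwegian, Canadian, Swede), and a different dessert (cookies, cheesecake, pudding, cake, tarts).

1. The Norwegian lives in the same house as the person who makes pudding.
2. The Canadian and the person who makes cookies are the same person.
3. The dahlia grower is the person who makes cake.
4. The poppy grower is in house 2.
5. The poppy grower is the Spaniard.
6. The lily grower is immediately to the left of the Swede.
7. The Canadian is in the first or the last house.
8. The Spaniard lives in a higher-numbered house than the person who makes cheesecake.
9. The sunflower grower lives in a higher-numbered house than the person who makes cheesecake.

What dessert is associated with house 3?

pudding

The poppy grower is in house 2 (clue 4).
Clue 5: the Spaniard is in house 2.
Clue 8 places the person who makes cheesecake in house 1.
The Canadian is in house 5 (clue 2).
By clue 2, the person who makes cookies is in house 5.
So house 1 gets carnation for flower.
The only nationality still possible for house 1 is Australian.
House 3's nationality must be Norwegian (nothing else left).
House 4 nationality: only Swede fits.
House 2 dessert: only tarts fits.
By clue 1, the person who makes pudding is in house 3.
Clue 6 places the lily grower in house 3.
That leaves sunflower as the flower for house 5.
That leaves cake as the dessert for house 4.
So house 4 gets dahlia for flower.
So: house 1 = carnation/Australian/cheesecake, house 2 = poppy/Spaniard/tarts, house 3 = lily/Norwegian/pudding, house 4 = dahlia/Swede/cake, house 5 = sunflower/Canadian/cookies.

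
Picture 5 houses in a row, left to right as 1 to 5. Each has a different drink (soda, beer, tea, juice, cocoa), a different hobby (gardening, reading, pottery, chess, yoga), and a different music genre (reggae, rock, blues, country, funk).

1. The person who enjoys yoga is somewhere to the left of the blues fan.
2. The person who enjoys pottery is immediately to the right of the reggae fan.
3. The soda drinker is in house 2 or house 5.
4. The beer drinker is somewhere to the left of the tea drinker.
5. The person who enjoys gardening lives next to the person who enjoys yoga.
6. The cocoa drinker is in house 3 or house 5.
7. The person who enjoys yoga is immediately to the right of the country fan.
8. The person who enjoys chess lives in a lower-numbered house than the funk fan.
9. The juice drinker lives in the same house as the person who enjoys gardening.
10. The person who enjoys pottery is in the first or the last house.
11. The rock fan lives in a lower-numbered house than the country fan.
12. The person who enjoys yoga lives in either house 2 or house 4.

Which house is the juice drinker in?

Clue 10: the person who enjoys pottery is in house 5.
By clue 2, the reggae fan is in house 4.
Clue 7: the person who enjoys yoga is in house 4.
The country fan is in house 3 (clue 7).
That leaves rock as the music genre for house 1.
House 2's music genre must be funk (nothing else left).
So house 5 gets blues for music genre.
Clue 5 places the person who enjoys gardening in house 3.
Clue 8 places the person who enjoys chess in house 1.
By clue 9, the juice drinker is in house 3.
So house 1 gets beer for drink.
So house 4 gets tea for drink.
House 5 drink: only cocoa fits.
The only hobby still possible for house 2 is reading.
That leaves soda as the drink for house 2.
So: house 1 = beer/chess/rock, house 2 = soda/reading/funk, house 3 = juice/gardening/country, house 4 = tea/yoga/reggae, house 5 = cocoa/pottery/blues.

3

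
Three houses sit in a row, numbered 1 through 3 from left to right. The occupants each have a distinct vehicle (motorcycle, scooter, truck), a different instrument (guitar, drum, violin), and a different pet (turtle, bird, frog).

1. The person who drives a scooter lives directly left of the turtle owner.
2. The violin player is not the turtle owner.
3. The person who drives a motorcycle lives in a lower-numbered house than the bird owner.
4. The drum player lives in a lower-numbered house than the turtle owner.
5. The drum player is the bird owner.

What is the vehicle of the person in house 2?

By clue 5, the drum player is in house 2.
The bird owner is in house 2 (clue 5).
That leaves truck as the vehicle for house 3.
The only pet still possible for house 1 is frog.
House 3's pet must be turtle (nothing else left).
Clue 1: the person who drives a scooter is in house 2.
By clue 2, the violin player is in house 1.
From clue 3, the person who drives a motorcycle must be in house 1.
So house 3 gets guitar for instrument.
So: house 1 = motorcycle/violin/frog, house 2 = scooter/drum/bird, house 3 = truck/guitar/turtle.

scooter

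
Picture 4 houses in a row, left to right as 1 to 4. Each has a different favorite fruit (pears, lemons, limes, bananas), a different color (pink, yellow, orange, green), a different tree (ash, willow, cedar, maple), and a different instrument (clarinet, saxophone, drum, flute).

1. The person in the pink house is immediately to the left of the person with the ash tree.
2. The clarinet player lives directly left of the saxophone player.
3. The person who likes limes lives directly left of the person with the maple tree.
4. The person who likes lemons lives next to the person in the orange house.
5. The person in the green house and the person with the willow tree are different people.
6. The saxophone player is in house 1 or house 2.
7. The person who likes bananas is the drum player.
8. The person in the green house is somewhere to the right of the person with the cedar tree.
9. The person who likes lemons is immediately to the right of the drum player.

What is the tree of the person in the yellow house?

willow

Clue 6: the saxophone player is in house 2.
The only instrument still possible for house 4 is flute.
Clue 2: the clarinet player is in house 1.
House 3 instrument: only drum fits.
Clue 7 places the person who likes bananas in house 3.
By clue 9, the person who likes lemons is in house 4.
The person in the orange house is in house 3 (clue 4).
House 4 tree: only willow fits.
Clue 5 places the person in the green house in house 2.
By clue 8, the person with the cedar tree is in house 1.
So house 4 gets yellow for color.
By clue 1, the person with the ash tree is in house 2.
House 1 color: only pink fits.
The only tree still possible for house 3 is maple.
The person who likes limes is in house 2 (clue 3).
The only favorite fruit still possible for house 1 is pears.
So: house 1 = pears/pink/cedar/clarinet, house 2 = limes/green/ash/saxophone, house 3 = bananas/orange/maple/drum, house 4 = lemons/yellow/willow/flute.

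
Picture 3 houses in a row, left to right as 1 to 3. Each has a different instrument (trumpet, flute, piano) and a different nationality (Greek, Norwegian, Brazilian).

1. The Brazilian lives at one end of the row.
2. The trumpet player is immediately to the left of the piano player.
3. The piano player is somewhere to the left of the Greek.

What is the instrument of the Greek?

By clue 3, the piano player is in house 2.
Clue 3 places the Greek in house 3.
So house 3 gets flute for instrument.
That leaves Brazilian as the nationality for house 1.
That leaves Norwegian as the nationality for house 2.
So house 1 gets trumpet for instrument.
So: house 1 = trumpet/Brazilian, house 2 = piano/Norwegian, house 3 = flute/Greek.

flute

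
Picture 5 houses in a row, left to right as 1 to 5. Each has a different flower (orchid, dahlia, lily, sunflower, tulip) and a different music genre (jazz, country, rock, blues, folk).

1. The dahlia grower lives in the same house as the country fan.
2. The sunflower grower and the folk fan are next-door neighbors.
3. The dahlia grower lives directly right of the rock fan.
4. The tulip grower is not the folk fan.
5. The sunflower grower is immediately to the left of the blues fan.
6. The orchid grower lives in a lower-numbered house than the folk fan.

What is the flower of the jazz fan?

The dahlia grower is narrowed to house 2 or 3 or 4 or 5; consider each.
Placing it in house 3 and house 4 and house 5 leads to a contradiction, so it's in house 2.
Clue 1 places the country fan in house 2.
Clue 3 places the rock fan in house 1.
The sunflower grower is narrowed to house 3 or 4; consider each.
Placing it in house 3 leads to a contradiction, so it's in house 4.
Clue 5: the blues fan is in house 5.
The only music genre still possible for house 3 is folk.
The only music genre still possible for house 4 is jazz.
Clue 6: the orchid grower is in house 1.
So house 3 gets lily for flower.
So house 5 gets tulip for flower.
So: house 1 = orchid/rock, house 2 = dahlia/country, house 3 = lily/folk, house 4 = sunflower/jazz, house 5 = tulip/blues.

sunflower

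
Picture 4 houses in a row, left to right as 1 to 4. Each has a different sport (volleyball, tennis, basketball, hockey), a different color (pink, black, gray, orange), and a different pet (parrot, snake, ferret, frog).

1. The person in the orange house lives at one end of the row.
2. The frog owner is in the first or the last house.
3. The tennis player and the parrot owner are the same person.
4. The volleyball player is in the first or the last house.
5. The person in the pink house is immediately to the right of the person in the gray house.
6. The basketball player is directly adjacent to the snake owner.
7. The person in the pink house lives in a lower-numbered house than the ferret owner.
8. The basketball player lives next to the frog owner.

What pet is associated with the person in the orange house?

The basketball player is narrowed to house 2 or 3; consider each.
Placing it in house 2 leads to a contradiction, so it's in house 3.
By clue 8, the frog owner is in house 4.
That leaves parrot as the pet for house 1.
That leaves snake as the pet for house 2.
The only pet still possible for house 3 is ferret.
Clue 3: the tennis player is in house 1.
From clue 7, the person in the pink house must be in house 2.
The only sport still possible for house 2 is hockey.
So house 4 gets volleyball for sport.
House 1's color must be gray (nothing else left).
That leaves black as the color for house 3.
The only color still possible for house 4 is orange.
So: house 1 = tennis/gray/parrot, house 2 = hockey/pink/snake, house 3 = basketball/black/ferret, house 4 = volleyball/orange/frog.

frog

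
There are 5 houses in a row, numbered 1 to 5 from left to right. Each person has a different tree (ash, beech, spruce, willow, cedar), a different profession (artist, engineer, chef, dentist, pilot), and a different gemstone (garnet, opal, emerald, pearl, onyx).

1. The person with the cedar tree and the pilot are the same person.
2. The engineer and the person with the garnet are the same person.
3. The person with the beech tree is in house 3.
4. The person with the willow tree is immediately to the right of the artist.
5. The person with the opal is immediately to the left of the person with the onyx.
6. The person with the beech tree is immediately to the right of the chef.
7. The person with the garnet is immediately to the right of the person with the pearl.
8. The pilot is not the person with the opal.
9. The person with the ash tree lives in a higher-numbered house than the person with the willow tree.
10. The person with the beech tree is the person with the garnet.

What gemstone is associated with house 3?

By clue 3, the person with the beech tree is in house 3.
From clue 6, the chef must be in house 2.
By clue 10, the person with the garnet is in house 3.
Clue 2: the engineer is in house 3.
Clue 7 places the person with the pearl in house 2.
The only gemstone still possible for house 5 is onyx.
From clue 4, the person with the willow tree must be in house 2.
By clue 5, the person with the opal is in house 4.
So house 1 gets artist for profession.
That leaves dentist as the profession for house 4.
The only profession still possible for house 5 is pilot.
So house 1 gets emerald for gemstone.
The person with the cedar tree is in house 5 (clue 1).
House 1 tree: only spruce fits.
So house 4 gets ash for tree.
So: house 1 = spruce/artist/emerald, house 2 = willow/chef/pearl, house 3 = beech/engineer/garnet, house 4 = ash/dentist/opal, house 5 = cedar/pilot/onyx.

garnet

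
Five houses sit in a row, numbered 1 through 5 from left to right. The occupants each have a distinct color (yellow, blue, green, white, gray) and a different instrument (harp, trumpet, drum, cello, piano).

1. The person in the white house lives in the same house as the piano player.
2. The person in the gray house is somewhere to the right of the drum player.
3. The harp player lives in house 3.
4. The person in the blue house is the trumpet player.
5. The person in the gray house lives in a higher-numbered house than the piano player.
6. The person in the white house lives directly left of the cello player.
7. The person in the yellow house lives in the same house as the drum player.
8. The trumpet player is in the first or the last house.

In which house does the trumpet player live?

Clue 3: the harp player is in house 3.
The person in the blue house is narrowed to house 1 or 5; consider each.
Placing it in house 5 leads to a contradiction, so it's in house 1.
Clue 4: the trumpet player is in house 1.
So house 4 gets white for color.
The only instrument still possible for house 4 is piano.
That leaves cello as the instrument for house 5.
Clue 5: the person in the gray house is in house 5.
House 2 color: only yellow fits.
That leaves green as the color for house 3.
That leaves drum as the instrument for house 2.
So: house 1 = blue/trumpet, house 2 = yellow/drum, house 3 = green/harp, house 4 = white/piano, house 5 = gray/cello.

1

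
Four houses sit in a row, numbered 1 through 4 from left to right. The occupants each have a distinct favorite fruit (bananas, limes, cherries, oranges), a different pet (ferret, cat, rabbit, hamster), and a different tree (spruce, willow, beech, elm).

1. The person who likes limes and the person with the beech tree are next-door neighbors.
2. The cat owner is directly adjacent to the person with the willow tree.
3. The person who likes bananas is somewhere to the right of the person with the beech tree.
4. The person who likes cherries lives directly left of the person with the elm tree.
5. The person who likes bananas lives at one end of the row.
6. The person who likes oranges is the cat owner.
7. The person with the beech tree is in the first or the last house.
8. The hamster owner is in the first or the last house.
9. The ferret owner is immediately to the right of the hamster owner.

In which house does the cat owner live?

From clue 5, the person who likes bananas must be in house 4.
Clue 7: the person with the beech tree is in house 1.
The ferret owner is in house 2 (clue 9).
Clue 9: the hamster owner is in house 1.
Clue 1: the person who likes limes is in house 2.
By clue 6, the person who likes oranges is in house 3.
By clue 6, the cat owner is in house 3.
That leaves cherries as the favorite fruit for house 1.
So house 4 gets rabbit for pet.
By clue 4, the person with the elm tree is in house 2.
That leaves spruce as the tree for house 3.
That leaves willow as the tree for house 4.
So: house 1 = cherries/hamster/beech, house 2 = limes/ferret/elm, house 3 = oranges/cat/spruce, house 4 = bananas/rabbit/willow.

3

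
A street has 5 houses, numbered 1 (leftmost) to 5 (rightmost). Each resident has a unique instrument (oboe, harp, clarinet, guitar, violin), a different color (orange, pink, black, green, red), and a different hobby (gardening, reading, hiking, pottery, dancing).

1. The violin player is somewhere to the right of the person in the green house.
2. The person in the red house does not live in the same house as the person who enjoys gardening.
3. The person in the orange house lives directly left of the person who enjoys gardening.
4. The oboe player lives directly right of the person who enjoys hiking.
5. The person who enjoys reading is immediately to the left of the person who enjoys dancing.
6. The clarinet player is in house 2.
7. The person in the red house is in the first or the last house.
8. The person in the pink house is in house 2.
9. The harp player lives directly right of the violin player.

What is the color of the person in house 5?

black

Clue 6: the clarinet player is in house 2.
Clue 8: the person in the pink house is in house 2.
That leaves guitar as the instrument for house 1.
The harp player is narrowed to house 4 or 5; consider each.
Placing it in house 4 leads to a contradiction, so it's in house 5.
Clue 9: the violin player is in house 4.
House 3's instrument must be oboe (nothing else left).
The person who enjoys hiking is in house 2 (clue 4).
The only hobby still possible for house 1 is pottery.
The only hobby still possible for house 3 is reading.
The person who enjoys dancing is in house 4 (clue 5).
So house 5 gets gardening for hobby.
By clue 2, the person in the red house is in house 1.
Clue 3: the person in the orange house is in house 4.
That leaves black as the color for house 5.
House 3 color: only green fits.
So: house 1 = guitar/red/pottery, house 2 = clarinet/pink/hiking, house 3 = oboe/green/reading, house 4 = violin/orange/dancing, house 5 = harp/black/gardening.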